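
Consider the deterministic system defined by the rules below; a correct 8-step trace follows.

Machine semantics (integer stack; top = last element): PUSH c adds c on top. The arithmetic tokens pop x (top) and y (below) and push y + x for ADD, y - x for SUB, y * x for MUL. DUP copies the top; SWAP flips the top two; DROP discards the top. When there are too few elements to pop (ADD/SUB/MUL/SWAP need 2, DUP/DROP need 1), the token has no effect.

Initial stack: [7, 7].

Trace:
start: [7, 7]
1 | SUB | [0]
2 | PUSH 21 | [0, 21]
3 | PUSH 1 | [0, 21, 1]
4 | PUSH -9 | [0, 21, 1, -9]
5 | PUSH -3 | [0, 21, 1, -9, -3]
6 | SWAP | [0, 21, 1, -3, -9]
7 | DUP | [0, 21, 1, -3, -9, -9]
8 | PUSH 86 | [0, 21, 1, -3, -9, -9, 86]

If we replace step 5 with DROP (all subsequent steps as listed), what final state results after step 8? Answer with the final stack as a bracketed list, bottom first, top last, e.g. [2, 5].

(re-executing from step 5 with the substitution; state before step 5: [0, 21, 1, -9])
5 | DROP | [0, 21, 1]
6 | SWAP | [0, 1, 21]
7 | DUP | [0, 1, 21, 21]
8 | PUSH 86 | [0, 1, 21, 21, 86]

[0, 1, 21, 21, 86]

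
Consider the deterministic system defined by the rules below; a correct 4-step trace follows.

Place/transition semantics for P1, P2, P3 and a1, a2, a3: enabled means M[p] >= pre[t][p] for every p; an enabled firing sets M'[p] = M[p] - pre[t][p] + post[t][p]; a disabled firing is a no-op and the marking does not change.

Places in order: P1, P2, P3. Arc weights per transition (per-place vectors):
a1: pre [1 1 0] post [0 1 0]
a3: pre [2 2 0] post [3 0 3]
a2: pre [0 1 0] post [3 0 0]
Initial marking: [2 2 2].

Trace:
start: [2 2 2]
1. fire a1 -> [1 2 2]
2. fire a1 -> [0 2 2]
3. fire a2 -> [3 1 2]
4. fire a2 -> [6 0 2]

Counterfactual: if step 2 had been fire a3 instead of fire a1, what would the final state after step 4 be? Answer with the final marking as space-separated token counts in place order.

7 0 2

(re-executing from step 2 with the substitution; state before step 2: [1 2 2])
2. fire a3 -> [1 2 2]
3. fire a2 -> [4 1 2]
4. fire a2 -> [7 0 2]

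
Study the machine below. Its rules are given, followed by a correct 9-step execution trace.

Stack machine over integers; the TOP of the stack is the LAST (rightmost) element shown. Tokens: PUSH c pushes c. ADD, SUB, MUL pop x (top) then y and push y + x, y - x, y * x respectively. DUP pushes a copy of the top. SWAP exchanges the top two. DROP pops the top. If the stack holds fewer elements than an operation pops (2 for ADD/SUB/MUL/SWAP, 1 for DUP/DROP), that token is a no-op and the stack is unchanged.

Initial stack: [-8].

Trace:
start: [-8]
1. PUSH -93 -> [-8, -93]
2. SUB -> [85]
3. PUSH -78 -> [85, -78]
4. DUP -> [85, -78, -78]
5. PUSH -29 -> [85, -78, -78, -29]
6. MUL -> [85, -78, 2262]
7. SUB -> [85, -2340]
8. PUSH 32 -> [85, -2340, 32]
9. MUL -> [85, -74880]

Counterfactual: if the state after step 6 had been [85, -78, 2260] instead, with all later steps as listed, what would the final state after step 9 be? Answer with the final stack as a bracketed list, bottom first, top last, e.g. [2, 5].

[85, -74816]

state after step 6 := [85, -78, 2260]
7. SUB -> [85, -2338]
8. PUSH 32 -> [85, -2338, 32]
9. MUL -> [85, -74816]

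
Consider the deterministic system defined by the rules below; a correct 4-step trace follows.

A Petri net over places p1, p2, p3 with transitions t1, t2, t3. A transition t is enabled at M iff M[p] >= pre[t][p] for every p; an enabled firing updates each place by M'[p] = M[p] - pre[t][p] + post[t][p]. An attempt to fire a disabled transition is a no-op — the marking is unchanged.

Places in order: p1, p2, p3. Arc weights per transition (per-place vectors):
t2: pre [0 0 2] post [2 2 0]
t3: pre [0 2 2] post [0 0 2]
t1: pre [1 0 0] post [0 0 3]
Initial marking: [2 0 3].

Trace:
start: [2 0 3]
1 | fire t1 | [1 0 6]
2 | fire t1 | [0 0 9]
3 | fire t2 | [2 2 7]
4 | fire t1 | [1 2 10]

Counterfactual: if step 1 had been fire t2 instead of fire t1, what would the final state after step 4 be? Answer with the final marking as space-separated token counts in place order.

(re-executing from step 1 with the substitution; state before step 1: [2 0 3])
1 | fire t2 | [4 2 1]
2 | fire t1 | [3 2 4]
3 | fire t2 | [5 4 2]
4 | fire t1 | [4 4 5]

4 4 5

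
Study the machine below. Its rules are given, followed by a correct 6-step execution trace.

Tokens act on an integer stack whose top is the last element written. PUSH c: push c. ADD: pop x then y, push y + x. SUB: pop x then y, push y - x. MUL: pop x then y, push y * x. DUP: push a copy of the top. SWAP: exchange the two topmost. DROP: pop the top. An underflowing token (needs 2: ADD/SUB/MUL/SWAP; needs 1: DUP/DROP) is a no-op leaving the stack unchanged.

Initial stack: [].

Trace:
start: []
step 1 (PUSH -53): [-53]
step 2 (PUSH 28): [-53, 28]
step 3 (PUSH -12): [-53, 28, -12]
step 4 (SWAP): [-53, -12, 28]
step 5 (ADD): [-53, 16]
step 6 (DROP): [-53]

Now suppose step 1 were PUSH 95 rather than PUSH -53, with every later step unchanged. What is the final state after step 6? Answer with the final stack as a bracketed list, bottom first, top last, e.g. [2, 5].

[95]

(re-executing from step 1 with the substitution; state before step 1: [])
step 1 (PUSH 95): [95]
step 2 (PUSH 28): [95, 28]
step 3 (PUSH -12): [95, 28, -12]
step 4 (SWAP): [95, -12, 28]
step 5 (ADD): [95, 16]
step 6 (DROP): [95]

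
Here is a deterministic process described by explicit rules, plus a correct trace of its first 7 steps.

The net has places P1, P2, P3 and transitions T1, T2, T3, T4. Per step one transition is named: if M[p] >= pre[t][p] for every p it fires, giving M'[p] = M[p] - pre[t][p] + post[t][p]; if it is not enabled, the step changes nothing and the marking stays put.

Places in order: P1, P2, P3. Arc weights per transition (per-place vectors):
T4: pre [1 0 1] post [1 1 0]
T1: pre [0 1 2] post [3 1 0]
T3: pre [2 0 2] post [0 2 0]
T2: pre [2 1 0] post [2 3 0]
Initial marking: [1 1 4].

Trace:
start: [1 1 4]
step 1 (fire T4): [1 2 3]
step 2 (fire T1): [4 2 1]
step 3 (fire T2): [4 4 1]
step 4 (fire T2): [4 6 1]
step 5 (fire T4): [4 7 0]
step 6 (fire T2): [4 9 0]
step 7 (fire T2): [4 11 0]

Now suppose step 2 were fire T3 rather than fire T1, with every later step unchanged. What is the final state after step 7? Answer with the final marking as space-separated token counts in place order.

(re-executing from step 2 with the substitution; state before step 2: [1 2 3])
step 2 (fire T3): [1 2 3]
step 3 (fire T2): [1 2 3]
step 4 (fire T2): [1 2 3]
step 5 (fire T4): [1 3 2]
step 6 (fire T2): [1 3 2]
step 7 (fire T2): [1 3 2]

1 3 2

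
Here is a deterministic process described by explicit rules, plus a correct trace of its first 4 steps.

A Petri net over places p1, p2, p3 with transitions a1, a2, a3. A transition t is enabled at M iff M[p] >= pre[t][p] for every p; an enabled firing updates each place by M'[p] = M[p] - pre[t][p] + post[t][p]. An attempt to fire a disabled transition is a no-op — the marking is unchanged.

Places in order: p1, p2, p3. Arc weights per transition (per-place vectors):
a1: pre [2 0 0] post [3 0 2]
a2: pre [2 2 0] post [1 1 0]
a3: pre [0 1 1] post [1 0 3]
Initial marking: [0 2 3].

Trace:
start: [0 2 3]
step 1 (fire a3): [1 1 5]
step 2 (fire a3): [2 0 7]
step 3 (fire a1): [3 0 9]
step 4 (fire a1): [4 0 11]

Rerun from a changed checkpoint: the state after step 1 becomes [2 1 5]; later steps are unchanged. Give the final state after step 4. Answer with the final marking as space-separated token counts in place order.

state after step 1 := [2 1 5]
step 2 (fire a3): [3 0 7]
step 3 (fire a1): [4 0 9]
step 4 (fire a1): [5 0 11]

5 0 11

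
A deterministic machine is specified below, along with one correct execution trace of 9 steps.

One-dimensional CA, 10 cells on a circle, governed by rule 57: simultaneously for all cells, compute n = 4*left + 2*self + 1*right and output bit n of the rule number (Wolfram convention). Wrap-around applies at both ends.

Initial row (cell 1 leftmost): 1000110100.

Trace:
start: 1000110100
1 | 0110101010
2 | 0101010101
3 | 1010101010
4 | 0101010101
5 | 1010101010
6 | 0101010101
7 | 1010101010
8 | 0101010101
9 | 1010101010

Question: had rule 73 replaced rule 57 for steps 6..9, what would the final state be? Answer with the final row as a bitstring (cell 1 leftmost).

(re-executing steps 6..9 under rule 73; state before step 6: 1010101010)
6 | 0000000000
7 | 1111111111
8 | 0000000000
9 | 1111111111

1111111111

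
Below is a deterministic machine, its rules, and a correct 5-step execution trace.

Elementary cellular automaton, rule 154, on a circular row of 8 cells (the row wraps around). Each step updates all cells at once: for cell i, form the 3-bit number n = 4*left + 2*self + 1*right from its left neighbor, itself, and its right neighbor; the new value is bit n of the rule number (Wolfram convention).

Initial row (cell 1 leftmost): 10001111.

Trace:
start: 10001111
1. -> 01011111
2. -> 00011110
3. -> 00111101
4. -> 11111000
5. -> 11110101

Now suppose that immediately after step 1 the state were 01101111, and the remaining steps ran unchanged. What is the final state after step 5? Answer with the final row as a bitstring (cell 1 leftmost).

state after step 1 := 01101111
2. -> 01001110
3. -> 10111101
4. -> 00111001
5. -> 11110110

11110110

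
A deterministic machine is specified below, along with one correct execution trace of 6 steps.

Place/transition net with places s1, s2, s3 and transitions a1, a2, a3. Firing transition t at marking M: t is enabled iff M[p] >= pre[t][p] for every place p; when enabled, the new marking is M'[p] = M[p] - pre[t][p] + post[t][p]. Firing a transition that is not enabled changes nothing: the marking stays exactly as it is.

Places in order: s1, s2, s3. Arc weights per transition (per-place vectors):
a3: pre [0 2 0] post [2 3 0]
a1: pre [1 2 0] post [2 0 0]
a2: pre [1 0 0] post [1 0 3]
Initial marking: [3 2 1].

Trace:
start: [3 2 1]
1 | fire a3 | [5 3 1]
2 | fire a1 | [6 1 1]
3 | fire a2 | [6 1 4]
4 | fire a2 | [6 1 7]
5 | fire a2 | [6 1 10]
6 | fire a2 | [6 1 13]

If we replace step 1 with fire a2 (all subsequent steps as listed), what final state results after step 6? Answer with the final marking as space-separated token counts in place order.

(re-executing from step 1 with the substitution; state before step 1: [3 2 1])
1 | fire a2 | [3 2 4]
2 | fire a1 | [4 0 4]
3 | fire a2 | [4 0 7]
4 | fire a2 | [4 0 10]
5 | fire a2 | [4 0 13]
6 | fire a2 | [4 0 16]

4 0 16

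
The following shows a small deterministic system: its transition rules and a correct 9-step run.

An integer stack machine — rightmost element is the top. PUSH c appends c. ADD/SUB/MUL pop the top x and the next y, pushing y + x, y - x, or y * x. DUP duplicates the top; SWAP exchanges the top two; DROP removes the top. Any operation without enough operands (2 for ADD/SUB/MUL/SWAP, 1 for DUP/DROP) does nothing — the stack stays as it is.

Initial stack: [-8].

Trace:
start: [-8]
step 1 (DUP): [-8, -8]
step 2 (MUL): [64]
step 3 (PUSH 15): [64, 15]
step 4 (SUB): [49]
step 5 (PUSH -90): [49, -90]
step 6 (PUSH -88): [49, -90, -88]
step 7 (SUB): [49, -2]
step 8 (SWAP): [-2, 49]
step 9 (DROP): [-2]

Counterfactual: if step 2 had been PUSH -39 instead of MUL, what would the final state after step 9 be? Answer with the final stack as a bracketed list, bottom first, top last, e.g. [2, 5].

(re-executing from step 2 with the substitution; state before step 2: [-8, -8])
step 2 (PUSH -39): [-8, -8, -39]
step 3 (PUSH 15): [-8, -8, -39, 15]
step 4 (SUB): [-8, -8, -54]
step 5 (PUSH -90): [-8, -8, -54, -90]
step 6 (PUSH -88): [-8, -8, -54, -90, -88]
step 7 (SUB): [-8, -8, -54, -2]
step 8 (SWAP): [-8, -8, -2, -54]
step 9 (DROP): [-8, -8, -2]

[-8, -8, -2]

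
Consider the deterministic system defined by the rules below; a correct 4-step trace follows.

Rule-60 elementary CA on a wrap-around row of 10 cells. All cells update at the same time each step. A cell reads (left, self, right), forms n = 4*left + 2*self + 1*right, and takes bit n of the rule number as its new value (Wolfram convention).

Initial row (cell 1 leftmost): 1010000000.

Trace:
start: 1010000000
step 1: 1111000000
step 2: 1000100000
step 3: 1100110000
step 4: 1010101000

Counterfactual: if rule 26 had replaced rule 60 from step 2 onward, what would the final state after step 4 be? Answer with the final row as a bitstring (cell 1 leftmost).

(re-executing steps 2..4 under rule 26; state before step 2: 1111000000)
step 2: 1000100001
step 3: 0101010011
step 4: 0000001110

0000001110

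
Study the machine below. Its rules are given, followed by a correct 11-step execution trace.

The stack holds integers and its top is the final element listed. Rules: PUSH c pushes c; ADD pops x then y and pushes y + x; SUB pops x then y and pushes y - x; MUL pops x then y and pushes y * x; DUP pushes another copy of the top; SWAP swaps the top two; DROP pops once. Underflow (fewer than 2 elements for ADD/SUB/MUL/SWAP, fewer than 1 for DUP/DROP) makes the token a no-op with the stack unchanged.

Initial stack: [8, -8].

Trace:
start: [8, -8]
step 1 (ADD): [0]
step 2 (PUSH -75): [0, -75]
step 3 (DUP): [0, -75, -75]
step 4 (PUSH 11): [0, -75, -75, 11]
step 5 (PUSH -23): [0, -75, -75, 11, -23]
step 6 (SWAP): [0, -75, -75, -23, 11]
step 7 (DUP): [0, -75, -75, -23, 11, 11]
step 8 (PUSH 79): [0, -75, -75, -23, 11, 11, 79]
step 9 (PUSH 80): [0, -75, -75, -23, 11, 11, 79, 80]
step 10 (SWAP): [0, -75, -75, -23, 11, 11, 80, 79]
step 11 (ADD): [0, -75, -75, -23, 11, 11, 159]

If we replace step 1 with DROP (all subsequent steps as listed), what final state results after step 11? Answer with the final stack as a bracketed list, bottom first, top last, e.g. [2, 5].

(re-executing from step 1 with the substitution; state before step 1: [8, -8])
step 1 (DROP): [8]
step 2 (PUSH -75): [8, -75]
step 3 (DUP): [8, -75, -75]
step 4 (PUSH 11): [8, -75, -75, 11]
step 5 (PUSH -23): [8, -75, -75, 11, -23]
step 6 (SWAP): [8, -75, -75, -23, 11]
step 7 (DUP): [8, -75, -75, -23, 11, 11]
step 8 (PUSH 79): [8, -75, -75, -23, 11, 11, 79]
step 9 (PUSH 80): [8, -75, -75, -23, 11, 11, 79, 80]
step 10 (SWAP): [8, -75, -75, -23, 11, 11, 80, 79]
step 11 (ADD): [8, -75, -75, -23, 11, 11, 159]

[8, -75, -75, -23, 11, 11, 159]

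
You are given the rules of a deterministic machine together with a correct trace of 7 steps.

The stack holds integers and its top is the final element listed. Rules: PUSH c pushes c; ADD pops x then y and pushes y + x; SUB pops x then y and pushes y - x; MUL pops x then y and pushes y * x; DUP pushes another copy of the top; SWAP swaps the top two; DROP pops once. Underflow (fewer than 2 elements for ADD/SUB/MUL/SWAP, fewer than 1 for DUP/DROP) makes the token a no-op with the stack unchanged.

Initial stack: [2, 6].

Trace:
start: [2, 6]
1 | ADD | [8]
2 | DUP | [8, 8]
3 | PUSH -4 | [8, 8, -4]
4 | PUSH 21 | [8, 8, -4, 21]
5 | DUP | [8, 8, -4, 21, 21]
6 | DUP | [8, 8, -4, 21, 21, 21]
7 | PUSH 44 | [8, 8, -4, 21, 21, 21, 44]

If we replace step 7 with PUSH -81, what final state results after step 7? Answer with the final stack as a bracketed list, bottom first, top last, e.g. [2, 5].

[8, 8, -4, 21, 21, 21, -81]

(re-executing from step 7 with the substitution; state before step 7: [8, 8, -4, 21, 21, 21])
7 | PUSH -81 | [8, 8, -4, 21, 21, 21, -81]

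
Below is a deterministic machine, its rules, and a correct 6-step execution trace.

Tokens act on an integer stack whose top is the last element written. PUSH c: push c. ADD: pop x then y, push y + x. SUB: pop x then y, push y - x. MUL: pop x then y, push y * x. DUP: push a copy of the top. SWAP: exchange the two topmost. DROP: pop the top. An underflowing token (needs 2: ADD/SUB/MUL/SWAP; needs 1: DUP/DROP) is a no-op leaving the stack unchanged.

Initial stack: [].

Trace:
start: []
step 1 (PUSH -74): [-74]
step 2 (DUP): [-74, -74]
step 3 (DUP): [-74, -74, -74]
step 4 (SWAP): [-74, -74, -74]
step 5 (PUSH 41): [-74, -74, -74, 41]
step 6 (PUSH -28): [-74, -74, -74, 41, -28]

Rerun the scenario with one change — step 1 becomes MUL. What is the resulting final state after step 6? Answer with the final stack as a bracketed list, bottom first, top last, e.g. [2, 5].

(re-executing from step 1 with the substitution; state before step 1: [])
step 1 (MUL): []
step 2 (DUP): []
step 3 (DUP): []
step 4 (SWAP): []
step 5 (PUSH 41): [41]
step 6 (PUSH -28): [41, -28]

[41, -28]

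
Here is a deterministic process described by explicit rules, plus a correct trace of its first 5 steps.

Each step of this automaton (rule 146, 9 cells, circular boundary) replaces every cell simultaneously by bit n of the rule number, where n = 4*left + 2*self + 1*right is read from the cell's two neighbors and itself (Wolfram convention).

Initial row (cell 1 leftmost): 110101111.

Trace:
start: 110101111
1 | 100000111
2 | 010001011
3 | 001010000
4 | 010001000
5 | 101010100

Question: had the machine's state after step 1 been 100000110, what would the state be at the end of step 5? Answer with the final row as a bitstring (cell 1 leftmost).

100000100

state after step 1 := 100000110
2 | 010001000
3 | 101010100
4 | 000000011
5 | 100000100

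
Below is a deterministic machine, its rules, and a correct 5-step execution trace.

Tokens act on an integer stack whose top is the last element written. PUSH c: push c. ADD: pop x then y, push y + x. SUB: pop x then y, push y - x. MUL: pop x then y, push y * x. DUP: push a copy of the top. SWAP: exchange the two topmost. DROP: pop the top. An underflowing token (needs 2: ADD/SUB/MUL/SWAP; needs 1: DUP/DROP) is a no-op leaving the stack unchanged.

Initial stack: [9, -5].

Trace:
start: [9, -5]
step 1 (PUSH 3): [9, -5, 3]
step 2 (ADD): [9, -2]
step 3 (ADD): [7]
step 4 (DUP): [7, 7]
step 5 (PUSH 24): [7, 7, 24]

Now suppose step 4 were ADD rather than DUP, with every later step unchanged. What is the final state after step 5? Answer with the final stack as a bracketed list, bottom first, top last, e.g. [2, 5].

(re-executing from step 4 with the substitution; state before step 4: [7])
step 4 (ADD): [7]
step 5 (PUSH 24): [7, 24]

[7, 24]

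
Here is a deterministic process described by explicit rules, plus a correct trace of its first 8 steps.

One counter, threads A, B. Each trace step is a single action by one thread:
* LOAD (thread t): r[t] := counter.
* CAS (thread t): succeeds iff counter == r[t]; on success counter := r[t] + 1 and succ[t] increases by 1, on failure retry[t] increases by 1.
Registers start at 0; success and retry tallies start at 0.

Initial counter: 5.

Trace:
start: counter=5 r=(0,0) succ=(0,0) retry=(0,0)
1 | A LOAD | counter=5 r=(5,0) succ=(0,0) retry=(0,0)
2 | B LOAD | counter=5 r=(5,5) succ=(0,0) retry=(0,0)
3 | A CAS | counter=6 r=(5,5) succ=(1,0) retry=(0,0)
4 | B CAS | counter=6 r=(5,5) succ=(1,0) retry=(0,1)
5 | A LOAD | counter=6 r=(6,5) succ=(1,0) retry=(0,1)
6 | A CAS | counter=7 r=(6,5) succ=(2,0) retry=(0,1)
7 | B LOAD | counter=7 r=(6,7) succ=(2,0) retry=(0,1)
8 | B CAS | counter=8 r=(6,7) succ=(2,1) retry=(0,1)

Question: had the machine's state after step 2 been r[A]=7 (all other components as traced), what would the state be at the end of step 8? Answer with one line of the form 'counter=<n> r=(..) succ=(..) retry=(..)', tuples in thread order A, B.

counter=8 r=(6,7) succ=(1,2) retry=(1,0)

state after step 2 := counter=5 r=(7,5) succ=(0,0) retry=(0,0)
3 | A CAS | counter=5 r=(7,5) succ=(0,0) retry=(1,0)
4 | B CAS | counter=6 r=(7,5) succ=(0,1) retry=(1,0)
5 | A LOAD | counter=6 r=(6,5) succ=(0,1) retry=(1,0)
6 | A CAS | counter=7 r=(6,5) succ=(1,1) retry=(1,0)
7 | B LOAD | counter=7 r=(6,7) succ=(1,1) retry=(1,0)
8 | B CAS | counter=8 r=(6,7) succ=(1,2) retry=(1,0)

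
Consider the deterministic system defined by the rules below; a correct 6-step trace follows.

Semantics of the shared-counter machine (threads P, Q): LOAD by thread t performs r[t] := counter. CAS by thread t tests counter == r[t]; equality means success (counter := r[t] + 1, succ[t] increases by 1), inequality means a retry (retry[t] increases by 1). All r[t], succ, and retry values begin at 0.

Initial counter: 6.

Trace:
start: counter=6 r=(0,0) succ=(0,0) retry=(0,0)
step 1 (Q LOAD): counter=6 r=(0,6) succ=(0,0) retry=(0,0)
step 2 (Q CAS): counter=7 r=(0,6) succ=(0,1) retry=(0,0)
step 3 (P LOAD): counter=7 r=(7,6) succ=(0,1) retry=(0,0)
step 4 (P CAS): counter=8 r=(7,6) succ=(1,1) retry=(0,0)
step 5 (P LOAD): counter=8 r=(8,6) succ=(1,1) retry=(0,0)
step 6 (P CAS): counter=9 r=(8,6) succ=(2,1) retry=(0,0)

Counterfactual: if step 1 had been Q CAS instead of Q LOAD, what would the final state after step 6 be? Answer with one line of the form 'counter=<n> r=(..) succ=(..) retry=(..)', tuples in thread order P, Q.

counter=8 r=(7,0) succ=(2,0) retry=(0,2)

(re-executing from step 1 with the substitution; state before step 1: counter=6 r=(0,0) succ=(0,0) retry=(0,0))
step 1 (Q CAS): counter=6 r=(0,0) succ=(0,0) retry=(0,1)
step 2 (Q CAS): counter=6 r=(0,0) succ=(0,0) retry=(0,2)
step 3 (P LOAD): counter=6 r=(6,0) succ=(0,0) retry=(0,2)
step 4 (P CAS): counter=7 r=(6,0) succ=(1,0) retry=(0,2)
step 5 (P LOAD): counter=7 r=(7,0) succ=(1,0) retry=(0,2)
step 6 (P CAS): counter=8 r=(7,0) succ=(2,0) retry=(0,2)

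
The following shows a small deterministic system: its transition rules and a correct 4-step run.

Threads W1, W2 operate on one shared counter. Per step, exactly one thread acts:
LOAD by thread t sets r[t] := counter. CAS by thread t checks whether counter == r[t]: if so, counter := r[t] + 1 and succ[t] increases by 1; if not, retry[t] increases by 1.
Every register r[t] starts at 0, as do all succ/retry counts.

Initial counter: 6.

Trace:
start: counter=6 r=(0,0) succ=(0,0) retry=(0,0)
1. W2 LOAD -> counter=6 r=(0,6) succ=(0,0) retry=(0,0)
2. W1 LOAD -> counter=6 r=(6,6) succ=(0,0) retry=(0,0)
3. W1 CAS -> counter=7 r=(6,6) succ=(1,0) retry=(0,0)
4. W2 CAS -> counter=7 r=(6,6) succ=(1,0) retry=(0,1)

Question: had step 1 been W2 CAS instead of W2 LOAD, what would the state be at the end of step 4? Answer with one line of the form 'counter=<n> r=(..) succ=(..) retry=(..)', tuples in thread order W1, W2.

(re-executing from step 1 with the substitution; state before step 1: counter=6 r=(0,0) succ=(0,0) retry=(0,0))
1. W2 CAS -> counter=6 r=(0,0) succ=(0,0) retry=(0,1)
2. W1 LOAD -> counter=6 r=(6,0) succ=(0,0) retry=(0,1)
3. W1 CAS -> counter=7 r=(6,0) succ=(1,0) retry=(0,1)
4. W2 CAS -> counter=7 r=(6,0) succ=(1,0) retry=(0,2)

counter=7 r=(6,0) succ=(1,0) retry=(0,2)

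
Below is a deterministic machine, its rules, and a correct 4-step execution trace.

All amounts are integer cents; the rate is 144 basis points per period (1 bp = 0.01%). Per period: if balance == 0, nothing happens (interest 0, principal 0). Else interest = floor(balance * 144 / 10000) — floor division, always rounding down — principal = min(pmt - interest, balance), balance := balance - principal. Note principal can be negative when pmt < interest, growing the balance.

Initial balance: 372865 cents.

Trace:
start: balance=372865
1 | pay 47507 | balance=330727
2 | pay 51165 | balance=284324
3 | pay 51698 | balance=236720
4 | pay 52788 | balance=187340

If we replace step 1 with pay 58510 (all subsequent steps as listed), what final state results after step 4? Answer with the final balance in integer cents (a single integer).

(re-executing from step 1 with the substitution; state before step 1: balance=372865)
1 | pay 58510 | balance=319724
2 | pay 51165 | balance=273163
3 | pay 51698 | balance=225398
4 | pay 52788 | balance=175855

175855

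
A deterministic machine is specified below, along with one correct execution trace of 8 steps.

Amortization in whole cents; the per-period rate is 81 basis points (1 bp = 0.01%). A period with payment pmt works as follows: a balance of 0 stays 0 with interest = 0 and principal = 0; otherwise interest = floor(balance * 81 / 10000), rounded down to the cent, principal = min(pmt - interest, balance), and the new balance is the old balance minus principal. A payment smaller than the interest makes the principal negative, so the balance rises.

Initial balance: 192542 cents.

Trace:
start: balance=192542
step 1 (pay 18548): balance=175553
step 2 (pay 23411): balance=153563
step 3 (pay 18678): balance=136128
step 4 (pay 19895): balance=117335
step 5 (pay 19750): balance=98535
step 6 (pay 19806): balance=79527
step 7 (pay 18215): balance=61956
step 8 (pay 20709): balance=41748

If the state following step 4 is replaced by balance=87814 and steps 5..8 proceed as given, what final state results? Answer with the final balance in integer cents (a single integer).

11259

state after step 4 := balance=87814
step 5 (pay 19750): balance=68775
step 6 (pay 19806): balance=49526
step 7 (pay 18215): balance=31712
step 8 (pay 20709): balance=11259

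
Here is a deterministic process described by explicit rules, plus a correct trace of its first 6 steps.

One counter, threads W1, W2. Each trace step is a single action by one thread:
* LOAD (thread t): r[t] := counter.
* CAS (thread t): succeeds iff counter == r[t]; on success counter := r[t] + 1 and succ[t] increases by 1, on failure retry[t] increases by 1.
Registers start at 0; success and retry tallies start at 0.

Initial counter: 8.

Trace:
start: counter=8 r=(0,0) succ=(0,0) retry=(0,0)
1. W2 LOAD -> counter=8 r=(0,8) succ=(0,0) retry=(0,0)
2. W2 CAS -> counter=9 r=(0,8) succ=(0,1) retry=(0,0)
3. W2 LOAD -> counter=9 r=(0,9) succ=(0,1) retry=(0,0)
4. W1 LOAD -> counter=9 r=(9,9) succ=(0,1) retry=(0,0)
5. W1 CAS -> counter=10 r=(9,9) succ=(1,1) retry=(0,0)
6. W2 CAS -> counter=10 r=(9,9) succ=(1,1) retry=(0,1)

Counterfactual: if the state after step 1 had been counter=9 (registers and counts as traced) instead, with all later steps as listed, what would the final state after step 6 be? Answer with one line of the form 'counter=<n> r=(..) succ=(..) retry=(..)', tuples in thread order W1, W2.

state after step 1 := counter=9 r=(0,8) succ=(0,0) retry=(0,0)
2. W2 CAS -> counter=9 r=(0,8) succ=(0,0) retry=(0,1)
3. W2 LOAD -> counter=9 r=(0,9) succ=(0,0) retry=(0,1)
4. W1 LOAD -> counter=9 r=(9,9) succ=(0,0) retry=(0,1)
5. W1 CAS -> counter=10 r=(9,9) succ=(1,0) retry=(0,1)
6. W2 CAS -> counter=10 r=(9,9) succ=(1,0) retry=(0,2)

counter=10 r=(9,9) succ=(1,0) retry=(0,2)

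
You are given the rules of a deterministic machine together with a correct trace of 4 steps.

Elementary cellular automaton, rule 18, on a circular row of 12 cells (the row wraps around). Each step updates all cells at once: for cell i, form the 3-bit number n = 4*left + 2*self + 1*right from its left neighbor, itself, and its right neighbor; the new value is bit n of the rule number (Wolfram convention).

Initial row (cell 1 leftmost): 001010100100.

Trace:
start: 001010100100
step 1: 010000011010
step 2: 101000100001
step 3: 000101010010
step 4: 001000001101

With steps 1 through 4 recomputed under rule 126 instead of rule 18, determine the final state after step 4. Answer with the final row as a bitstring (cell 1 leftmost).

111100001111

(re-executing steps 1..4 under rule 126; state before step 1: 001010100100)
step 1: 011111111110
step 2: 110000000011
step 3: 011000000110
step 4: 111100001111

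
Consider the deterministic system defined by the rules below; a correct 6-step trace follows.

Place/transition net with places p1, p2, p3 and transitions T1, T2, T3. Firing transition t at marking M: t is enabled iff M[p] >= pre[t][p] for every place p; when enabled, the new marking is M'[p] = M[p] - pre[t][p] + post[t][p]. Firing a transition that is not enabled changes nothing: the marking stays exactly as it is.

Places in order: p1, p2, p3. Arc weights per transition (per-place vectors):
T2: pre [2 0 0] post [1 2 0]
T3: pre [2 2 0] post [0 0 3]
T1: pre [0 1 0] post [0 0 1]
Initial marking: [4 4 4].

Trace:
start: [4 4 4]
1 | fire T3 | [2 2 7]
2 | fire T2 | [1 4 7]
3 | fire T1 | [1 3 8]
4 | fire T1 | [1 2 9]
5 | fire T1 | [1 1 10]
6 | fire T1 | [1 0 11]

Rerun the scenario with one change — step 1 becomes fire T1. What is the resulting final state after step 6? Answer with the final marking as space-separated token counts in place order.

(re-executing from step 1 with the substitution; state before step 1: [4 4 4])
1 | fire T1 | [4 3 5]
2 | fire T2 | [3 5 5]
3 | fire T1 | [3 4 6]
4 | fire T1 | [3 3 7]
5 | fire T1 | [3 2 8]
6 | fire T1 | [3 1 9]

3 1 9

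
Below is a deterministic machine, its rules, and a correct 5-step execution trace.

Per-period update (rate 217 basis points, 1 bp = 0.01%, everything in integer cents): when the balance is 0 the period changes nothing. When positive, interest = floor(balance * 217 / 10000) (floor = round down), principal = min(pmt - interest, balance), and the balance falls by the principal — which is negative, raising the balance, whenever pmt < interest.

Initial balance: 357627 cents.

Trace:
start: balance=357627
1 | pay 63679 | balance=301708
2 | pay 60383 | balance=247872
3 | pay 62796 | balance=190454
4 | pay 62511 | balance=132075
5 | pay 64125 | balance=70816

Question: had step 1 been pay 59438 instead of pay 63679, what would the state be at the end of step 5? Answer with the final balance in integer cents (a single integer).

(re-executing from step 1 with the substitution; state before step 1: balance=357627)
1 | pay 59438 | balance=305949
2 | pay 60383 | balance=252205
3 | pay 62796 | balance=194881
4 | pay 62511 | balance=136598
5 | pay 64125 | balance=75437

75437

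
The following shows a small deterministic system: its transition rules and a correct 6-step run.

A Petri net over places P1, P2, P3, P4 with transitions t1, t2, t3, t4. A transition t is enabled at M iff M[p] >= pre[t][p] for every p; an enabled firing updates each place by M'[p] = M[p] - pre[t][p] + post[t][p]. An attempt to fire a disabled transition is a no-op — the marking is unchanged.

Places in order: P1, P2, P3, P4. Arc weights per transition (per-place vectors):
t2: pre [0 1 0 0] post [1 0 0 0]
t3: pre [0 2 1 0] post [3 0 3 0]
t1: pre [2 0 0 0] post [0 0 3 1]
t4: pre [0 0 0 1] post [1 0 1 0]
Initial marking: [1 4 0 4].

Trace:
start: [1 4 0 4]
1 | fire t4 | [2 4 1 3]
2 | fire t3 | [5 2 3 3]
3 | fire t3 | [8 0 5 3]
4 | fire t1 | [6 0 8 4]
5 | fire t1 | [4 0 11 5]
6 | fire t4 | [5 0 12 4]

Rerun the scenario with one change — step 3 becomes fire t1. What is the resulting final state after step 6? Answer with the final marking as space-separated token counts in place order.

(re-executing from step 3 with the substitution; state before step 3: [5 2 3 3])
3 | fire t1 | [3 2 6 4]
4 | fire t1 | [1 2 9 5]
5 | fire t1 | [1 2 9 5]
6 | fire t4 | [2 2 10 4]

2 2 10 4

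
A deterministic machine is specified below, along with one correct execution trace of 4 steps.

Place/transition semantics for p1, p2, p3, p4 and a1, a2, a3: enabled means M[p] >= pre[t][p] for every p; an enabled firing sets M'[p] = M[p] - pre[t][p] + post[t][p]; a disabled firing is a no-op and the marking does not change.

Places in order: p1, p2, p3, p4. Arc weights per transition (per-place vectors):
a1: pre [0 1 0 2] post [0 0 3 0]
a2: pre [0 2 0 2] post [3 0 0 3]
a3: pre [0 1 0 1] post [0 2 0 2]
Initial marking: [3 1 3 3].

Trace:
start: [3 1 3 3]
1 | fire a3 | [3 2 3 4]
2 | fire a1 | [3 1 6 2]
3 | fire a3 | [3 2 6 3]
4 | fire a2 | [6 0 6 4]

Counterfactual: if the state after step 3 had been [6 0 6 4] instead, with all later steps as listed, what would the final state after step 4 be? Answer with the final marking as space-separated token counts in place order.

6 0 6 4

state after step 3 := [6 0 6 4]
4 | fire a2 | [6 0 6 4]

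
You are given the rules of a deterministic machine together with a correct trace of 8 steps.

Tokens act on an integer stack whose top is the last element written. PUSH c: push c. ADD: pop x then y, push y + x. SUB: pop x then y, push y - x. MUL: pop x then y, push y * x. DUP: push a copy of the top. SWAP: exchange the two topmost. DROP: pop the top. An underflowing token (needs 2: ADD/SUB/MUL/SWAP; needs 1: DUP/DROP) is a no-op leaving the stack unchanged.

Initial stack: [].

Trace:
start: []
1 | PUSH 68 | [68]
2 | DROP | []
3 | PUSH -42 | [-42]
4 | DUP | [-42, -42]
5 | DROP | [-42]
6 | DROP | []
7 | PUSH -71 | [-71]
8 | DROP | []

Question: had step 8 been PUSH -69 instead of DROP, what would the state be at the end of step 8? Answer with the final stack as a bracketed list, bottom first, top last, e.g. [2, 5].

[-71, -69]

(re-executing from step 8 with the substitution; state before step 8: [-71])
8 | PUSH -69 | [-71, -69]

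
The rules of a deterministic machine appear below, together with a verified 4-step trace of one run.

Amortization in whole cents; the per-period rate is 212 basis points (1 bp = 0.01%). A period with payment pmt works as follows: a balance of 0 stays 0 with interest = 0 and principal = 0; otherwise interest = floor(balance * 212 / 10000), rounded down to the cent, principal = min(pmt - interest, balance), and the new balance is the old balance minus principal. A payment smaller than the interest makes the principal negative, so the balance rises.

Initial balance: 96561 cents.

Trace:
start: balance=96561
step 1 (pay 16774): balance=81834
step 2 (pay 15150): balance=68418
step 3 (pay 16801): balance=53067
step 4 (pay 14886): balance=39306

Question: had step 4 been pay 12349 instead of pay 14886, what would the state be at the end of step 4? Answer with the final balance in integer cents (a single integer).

(re-executing from step 4 with the substitution; state before step 4: balance=53067)
step 4 (pay 12349): balance=41843

41843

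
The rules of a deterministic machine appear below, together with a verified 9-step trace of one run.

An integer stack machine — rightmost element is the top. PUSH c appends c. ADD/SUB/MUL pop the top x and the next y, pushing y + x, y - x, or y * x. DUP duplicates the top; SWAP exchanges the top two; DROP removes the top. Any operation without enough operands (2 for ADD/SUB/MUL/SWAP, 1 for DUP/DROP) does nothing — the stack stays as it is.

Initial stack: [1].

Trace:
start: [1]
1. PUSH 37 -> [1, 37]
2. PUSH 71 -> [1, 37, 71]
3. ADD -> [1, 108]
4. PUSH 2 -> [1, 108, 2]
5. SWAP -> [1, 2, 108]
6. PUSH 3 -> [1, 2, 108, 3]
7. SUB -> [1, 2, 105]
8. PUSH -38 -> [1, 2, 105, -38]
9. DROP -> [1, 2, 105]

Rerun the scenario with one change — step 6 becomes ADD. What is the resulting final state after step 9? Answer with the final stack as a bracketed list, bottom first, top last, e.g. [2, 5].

[-109]

(re-executing from step 6 with the substitution; state before step 6: [1, 2, 108])
6. ADD -> [1, 110]
7. SUB -> [-109]
8. PUSH -38 -> [-109, -38]
9. DROP -> [-109]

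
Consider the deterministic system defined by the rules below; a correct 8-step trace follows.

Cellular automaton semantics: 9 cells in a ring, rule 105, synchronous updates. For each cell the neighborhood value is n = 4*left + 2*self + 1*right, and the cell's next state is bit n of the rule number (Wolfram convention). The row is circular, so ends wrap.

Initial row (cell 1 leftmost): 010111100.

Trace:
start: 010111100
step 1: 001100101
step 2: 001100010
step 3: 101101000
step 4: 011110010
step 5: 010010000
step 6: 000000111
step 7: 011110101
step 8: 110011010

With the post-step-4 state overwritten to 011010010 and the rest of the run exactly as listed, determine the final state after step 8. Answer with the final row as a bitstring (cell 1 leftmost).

state after step 4 := 011010010
step 5: 011100000
step 6: 010101111
step 7: 101011001
step 8: 110111001

110111001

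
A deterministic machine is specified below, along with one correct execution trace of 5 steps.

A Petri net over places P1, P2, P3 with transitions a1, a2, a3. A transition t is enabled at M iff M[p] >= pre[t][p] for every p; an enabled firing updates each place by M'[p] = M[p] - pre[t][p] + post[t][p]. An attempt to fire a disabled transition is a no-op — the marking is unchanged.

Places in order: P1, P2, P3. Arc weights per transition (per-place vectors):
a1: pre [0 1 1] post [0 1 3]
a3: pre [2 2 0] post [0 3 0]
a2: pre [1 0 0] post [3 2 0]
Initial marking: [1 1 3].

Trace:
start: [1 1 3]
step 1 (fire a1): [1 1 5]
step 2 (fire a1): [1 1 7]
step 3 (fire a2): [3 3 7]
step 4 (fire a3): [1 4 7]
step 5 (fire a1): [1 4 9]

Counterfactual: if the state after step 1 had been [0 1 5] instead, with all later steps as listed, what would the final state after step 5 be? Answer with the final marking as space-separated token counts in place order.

state after step 1 := [0 1 5]
step 2 (fire a1): [0 1 7]
step 3 (fire a2): [0 1 7]
step 4 (fire a3): [0 1 7]
step 5 (fire a1): [0 1 9]

0 1 9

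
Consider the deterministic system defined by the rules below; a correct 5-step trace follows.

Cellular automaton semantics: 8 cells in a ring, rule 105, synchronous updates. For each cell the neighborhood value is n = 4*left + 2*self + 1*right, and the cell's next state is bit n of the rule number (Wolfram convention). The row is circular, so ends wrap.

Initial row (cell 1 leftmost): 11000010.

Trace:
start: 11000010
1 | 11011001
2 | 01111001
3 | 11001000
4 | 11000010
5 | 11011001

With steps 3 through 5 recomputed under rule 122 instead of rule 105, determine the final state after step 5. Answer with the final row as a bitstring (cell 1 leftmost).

(re-executing steps 3..5 under rule 122; state before step 3: 01111001)
3 | 11001110
4 | 11111011
5 | 00001110

00001110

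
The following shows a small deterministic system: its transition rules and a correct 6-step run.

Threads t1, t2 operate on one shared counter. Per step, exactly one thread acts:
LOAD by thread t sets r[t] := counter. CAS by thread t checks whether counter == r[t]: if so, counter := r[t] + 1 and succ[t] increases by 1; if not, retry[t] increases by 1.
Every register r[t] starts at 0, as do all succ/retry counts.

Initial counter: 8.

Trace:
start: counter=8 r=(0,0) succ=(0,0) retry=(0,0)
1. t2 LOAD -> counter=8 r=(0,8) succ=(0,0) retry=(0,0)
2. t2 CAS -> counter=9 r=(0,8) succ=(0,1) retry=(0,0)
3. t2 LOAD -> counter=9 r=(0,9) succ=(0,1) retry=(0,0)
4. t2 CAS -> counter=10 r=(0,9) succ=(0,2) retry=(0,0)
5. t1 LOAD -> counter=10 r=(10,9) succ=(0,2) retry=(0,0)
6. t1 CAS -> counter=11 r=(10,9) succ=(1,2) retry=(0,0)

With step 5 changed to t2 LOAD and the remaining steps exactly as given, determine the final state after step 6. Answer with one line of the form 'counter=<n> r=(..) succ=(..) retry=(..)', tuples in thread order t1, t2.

counter=10 r=(0,10) succ=(0,2) retry=(1,0)

(re-executing from step 5 with the substitution; state before step 5: counter=10 r=(0,9) succ=(0,2) retry=(0,0))
5. t2 LOAD -> counter=10 r=(0,10) succ=(0,2) retry=(0,0)
6. t1 CAS -> counter=10 r=(0,10) succ=(0,2) retry=(1,0)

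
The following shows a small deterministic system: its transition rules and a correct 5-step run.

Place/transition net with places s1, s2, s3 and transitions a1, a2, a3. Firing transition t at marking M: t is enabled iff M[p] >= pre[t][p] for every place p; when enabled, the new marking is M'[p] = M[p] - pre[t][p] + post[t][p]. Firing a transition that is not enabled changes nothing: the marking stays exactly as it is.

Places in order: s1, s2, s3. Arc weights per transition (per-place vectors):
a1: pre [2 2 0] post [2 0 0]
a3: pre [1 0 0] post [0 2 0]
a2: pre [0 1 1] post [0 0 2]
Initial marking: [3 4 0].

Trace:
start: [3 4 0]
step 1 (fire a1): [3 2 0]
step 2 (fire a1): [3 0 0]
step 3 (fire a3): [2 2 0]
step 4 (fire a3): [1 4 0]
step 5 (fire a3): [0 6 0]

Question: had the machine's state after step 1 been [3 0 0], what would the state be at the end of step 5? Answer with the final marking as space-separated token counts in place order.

0 6 0

state after step 1 := [3 0 0]
step 2 (fire a1): [3 0 0]
step 3 (fire a3): [2 2 0]
step 4 (fire a3): [1 4 0]
step 5 (fire a3): [0 6 0]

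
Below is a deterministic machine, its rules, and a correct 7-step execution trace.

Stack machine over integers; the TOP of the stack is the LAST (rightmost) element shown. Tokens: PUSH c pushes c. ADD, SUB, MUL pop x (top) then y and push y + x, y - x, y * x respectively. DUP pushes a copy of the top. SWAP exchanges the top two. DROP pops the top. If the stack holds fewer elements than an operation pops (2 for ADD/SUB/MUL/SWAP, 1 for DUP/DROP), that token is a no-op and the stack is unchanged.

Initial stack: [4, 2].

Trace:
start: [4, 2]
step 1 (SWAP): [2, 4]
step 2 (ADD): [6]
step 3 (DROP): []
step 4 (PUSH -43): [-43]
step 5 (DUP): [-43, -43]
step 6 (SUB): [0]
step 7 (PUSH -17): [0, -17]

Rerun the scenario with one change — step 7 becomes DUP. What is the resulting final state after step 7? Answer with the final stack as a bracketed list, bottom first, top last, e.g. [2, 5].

(re-executing from step 7 with the substitution; state before step 7: [0])
step 7 (DUP): [0, 0]

[0, 0]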